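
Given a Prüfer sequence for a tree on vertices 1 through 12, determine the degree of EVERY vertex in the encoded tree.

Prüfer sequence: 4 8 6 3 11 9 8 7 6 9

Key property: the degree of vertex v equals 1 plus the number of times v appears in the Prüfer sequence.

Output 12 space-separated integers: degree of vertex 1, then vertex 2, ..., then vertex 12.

Answer: 1 1 2 2 1 3 2 3 3 1 2 1

Derivation:
p_1 = 4: count[4] becomes 1
p_2 = 8: count[8] becomes 1
p_3 = 6: count[6] becomes 1
p_4 = 3: count[3] becomes 1
p_5 = 11: count[11] becomes 1
p_6 = 9: count[9] becomes 1
p_7 = 8: count[8] becomes 2
p_8 = 7: count[7] becomes 1
p_9 = 6: count[6] becomes 2
p_10 = 9: count[9] becomes 2
Degrees (1 + count): deg[1]=1+0=1, deg[2]=1+0=1, deg[3]=1+1=2, deg[4]=1+1=2, deg[5]=1+0=1, deg[6]=1+2=3, deg[7]=1+1=2, deg[8]=1+2=3, deg[9]=1+2=3, deg[10]=1+0=1, deg[11]=1+1=2, deg[12]=1+0=1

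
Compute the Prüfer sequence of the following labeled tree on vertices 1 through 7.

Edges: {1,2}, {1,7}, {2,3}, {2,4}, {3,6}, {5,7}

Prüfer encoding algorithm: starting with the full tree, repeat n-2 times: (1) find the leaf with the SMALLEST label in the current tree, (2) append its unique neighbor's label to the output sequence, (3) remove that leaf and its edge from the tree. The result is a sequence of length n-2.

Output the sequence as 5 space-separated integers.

Step 1: leaves = {4,5,6}. Remove smallest leaf 4, emit neighbor 2.
Step 2: leaves = {5,6}. Remove smallest leaf 5, emit neighbor 7.
Step 3: leaves = {6,7}. Remove smallest leaf 6, emit neighbor 3.
Step 4: leaves = {3,7}. Remove smallest leaf 3, emit neighbor 2.
Step 5: leaves = {2,7}. Remove smallest leaf 2, emit neighbor 1.
Done: 2 vertices remain (1, 7). Sequence = [2 7 3 2 1]

Answer: 2 7 3 2 1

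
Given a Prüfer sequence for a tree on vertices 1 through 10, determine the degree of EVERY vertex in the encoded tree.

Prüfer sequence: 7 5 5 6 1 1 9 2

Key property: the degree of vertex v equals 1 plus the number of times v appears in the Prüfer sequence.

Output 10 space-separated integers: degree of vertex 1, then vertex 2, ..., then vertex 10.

Answer: 3 2 1 1 3 2 2 1 2 1

Derivation:
p_1 = 7: count[7] becomes 1
p_2 = 5: count[5] becomes 1
p_3 = 5: count[5] becomes 2
p_4 = 6: count[6] becomes 1
p_5 = 1: count[1] becomes 1
p_6 = 1: count[1] becomes 2
p_7 = 9: count[9] becomes 1
p_8 = 2: count[2] becomes 1
Degrees (1 + count): deg[1]=1+2=3, deg[2]=1+1=2, deg[3]=1+0=1, deg[4]=1+0=1, deg[5]=1+2=3, deg[6]=1+1=2, deg[7]=1+1=2, deg[8]=1+0=1, deg[9]=1+1=2, deg[10]=1+0=1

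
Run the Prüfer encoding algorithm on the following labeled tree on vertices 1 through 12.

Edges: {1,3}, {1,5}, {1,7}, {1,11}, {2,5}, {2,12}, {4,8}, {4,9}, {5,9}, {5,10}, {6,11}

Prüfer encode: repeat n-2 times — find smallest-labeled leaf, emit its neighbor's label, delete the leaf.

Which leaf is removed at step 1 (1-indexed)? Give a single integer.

Step 1: current leaves = {3,6,7,8,10,12}. Remove leaf 3 (neighbor: 1).

Answer: 3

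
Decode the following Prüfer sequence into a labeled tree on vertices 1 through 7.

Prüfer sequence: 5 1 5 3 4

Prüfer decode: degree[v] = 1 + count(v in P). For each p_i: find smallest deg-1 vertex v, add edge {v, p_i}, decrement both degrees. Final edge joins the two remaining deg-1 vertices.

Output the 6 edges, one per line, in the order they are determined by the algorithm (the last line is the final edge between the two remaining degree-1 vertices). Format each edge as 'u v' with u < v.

Answer: 2 5
1 6
1 5
3 5
3 4
4 7

Derivation:
Initial degrees: {1:2, 2:1, 3:2, 4:2, 5:3, 6:1, 7:1}
Step 1: smallest deg-1 vertex = 2, p_1 = 5. Add edge {2,5}. Now deg[2]=0, deg[5]=2.
Step 2: smallest deg-1 vertex = 6, p_2 = 1. Add edge {1,6}. Now deg[6]=0, deg[1]=1.
Step 3: smallest deg-1 vertex = 1, p_3 = 5. Add edge {1,5}. Now deg[1]=0, deg[5]=1.
Step 4: smallest deg-1 vertex = 5, p_4 = 3. Add edge {3,5}. Now deg[5]=0, deg[3]=1.
Step 5: smallest deg-1 vertex = 3, p_5 = 4. Add edge {3,4}. Now deg[3]=0, deg[4]=1.
Final: two remaining deg-1 vertices are 4, 7. Add edge {4,7}.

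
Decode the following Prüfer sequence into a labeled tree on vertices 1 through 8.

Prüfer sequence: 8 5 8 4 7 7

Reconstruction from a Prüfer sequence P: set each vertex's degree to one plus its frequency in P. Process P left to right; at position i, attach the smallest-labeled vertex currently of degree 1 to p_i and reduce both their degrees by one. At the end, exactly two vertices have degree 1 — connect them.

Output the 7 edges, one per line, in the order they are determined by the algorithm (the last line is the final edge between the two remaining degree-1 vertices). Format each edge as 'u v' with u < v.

Initial degrees: {1:1, 2:1, 3:1, 4:2, 5:2, 6:1, 7:3, 8:3}
Step 1: smallest deg-1 vertex = 1, p_1 = 8. Add edge {1,8}. Now deg[1]=0, deg[8]=2.
Step 2: smallest deg-1 vertex = 2, p_2 = 5. Add edge {2,5}. Now deg[2]=0, deg[5]=1.
Step 3: smallest deg-1 vertex = 3, p_3 = 8. Add edge {3,8}. Now deg[3]=0, deg[8]=1.
Step 4: smallest deg-1 vertex = 5, p_4 = 4. Add edge {4,5}. Now deg[5]=0, deg[4]=1.
Step 5: smallest deg-1 vertex = 4, p_5 = 7. Add edge {4,7}. Now deg[4]=0, deg[7]=2.
Step 6: smallest deg-1 vertex = 6, p_6 = 7. Add edge {6,7}. Now deg[6]=0, deg[7]=1.
Final: two remaining deg-1 vertices are 7, 8. Add edge {7,8}.

Answer: 1 8
2 5
3 8
4 5
4 7
6 7
7 8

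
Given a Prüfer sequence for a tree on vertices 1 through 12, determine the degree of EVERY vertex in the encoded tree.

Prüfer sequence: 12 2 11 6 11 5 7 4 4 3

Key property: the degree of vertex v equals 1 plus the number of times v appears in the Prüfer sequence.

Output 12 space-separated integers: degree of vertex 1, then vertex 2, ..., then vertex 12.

Answer: 1 2 2 3 2 2 2 1 1 1 3 2

Derivation:
p_1 = 12: count[12] becomes 1
p_2 = 2: count[2] becomes 1
p_3 = 11: count[11] becomes 1
p_4 = 6: count[6] becomes 1
p_5 = 11: count[11] becomes 2
p_6 = 5: count[5] becomes 1
p_7 = 7: count[7] becomes 1
p_8 = 4: count[4] becomes 1
p_9 = 4: count[4] becomes 2
p_10 = 3: count[3] becomes 1
Degrees (1 + count): deg[1]=1+0=1, deg[2]=1+1=2, deg[3]=1+1=2, deg[4]=1+2=3, deg[5]=1+1=2, deg[6]=1+1=2, deg[7]=1+1=2, deg[8]=1+0=1, deg[9]=1+0=1, deg[10]=1+0=1, deg[11]=1+2=3, deg[12]=1+1=2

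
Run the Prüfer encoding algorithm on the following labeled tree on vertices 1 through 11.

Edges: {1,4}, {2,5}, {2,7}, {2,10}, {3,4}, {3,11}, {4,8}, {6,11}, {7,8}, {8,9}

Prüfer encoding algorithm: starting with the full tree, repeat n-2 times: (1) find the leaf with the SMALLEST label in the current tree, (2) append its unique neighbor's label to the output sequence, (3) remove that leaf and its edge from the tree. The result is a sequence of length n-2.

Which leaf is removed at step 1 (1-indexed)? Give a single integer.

Answer: 1

Derivation:
Step 1: current leaves = {1,5,6,9,10}. Remove leaf 1 (neighbor: 4).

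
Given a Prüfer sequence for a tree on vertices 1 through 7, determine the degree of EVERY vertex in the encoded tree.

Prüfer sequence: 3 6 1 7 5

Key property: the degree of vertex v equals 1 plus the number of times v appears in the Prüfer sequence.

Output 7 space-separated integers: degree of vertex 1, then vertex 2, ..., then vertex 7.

Answer: 2 1 2 1 2 2 2

Derivation:
p_1 = 3: count[3] becomes 1
p_2 = 6: count[6] becomes 1
p_3 = 1: count[1] becomes 1
p_4 = 7: count[7] becomes 1
p_5 = 5: count[5] becomes 1
Degrees (1 + count): deg[1]=1+1=2, deg[2]=1+0=1, deg[3]=1+1=2, deg[4]=1+0=1, deg[5]=1+1=2, deg[6]=1+1=2, deg[7]=1+1=2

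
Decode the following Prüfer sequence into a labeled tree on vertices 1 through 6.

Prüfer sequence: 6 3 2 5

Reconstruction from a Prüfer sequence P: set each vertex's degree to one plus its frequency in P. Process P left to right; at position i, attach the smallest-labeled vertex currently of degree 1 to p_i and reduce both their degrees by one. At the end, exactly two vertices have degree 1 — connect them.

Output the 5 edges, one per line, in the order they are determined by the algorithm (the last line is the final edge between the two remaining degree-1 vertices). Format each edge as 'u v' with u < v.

Answer: 1 6
3 4
2 3
2 5
5 6

Derivation:
Initial degrees: {1:1, 2:2, 3:2, 4:1, 5:2, 6:2}
Step 1: smallest deg-1 vertex = 1, p_1 = 6. Add edge {1,6}. Now deg[1]=0, deg[6]=1.
Step 2: smallest deg-1 vertex = 4, p_2 = 3. Add edge {3,4}. Now deg[4]=0, deg[3]=1.
Step 3: smallest deg-1 vertex = 3, p_3 = 2. Add edge {2,3}. Now deg[3]=0, deg[2]=1.
Step 4: smallest deg-1 vertex = 2, p_4 = 5. Add edge {2,5}. Now deg[2]=0, deg[5]=1.
Final: two remaining deg-1 vertices are 5, 6. Add edge {5,6}.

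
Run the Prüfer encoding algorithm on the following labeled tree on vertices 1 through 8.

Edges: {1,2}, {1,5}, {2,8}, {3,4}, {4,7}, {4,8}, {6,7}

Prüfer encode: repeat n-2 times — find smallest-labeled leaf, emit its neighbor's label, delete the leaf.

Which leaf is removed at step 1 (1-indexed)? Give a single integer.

Answer: 3

Derivation:
Step 1: current leaves = {3,5,6}. Remove leaf 3 (neighbor: 4).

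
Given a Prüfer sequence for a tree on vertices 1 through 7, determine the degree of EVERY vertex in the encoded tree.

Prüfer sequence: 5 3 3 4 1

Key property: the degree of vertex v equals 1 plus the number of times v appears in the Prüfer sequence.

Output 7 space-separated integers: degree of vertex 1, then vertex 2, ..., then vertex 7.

p_1 = 5: count[5] becomes 1
p_2 = 3: count[3] becomes 1
p_3 = 3: count[3] becomes 2
p_4 = 4: count[4] becomes 1
p_5 = 1: count[1] becomes 1
Degrees (1 + count): deg[1]=1+1=2, deg[2]=1+0=1, deg[3]=1+2=3, deg[4]=1+1=2, deg[5]=1+1=2, deg[6]=1+0=1, deg[7]=1+0=1

Answer: 2 1 3 2 2 1 1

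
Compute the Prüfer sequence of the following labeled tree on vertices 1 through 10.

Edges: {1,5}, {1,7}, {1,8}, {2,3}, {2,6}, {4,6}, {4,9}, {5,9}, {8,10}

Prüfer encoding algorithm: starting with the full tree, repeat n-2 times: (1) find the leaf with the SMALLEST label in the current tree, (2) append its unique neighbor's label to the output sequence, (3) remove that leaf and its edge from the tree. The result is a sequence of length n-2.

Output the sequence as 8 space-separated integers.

Step 1: leaves = {3,7,10}. Remove smallest leaf 3, emit neighbor 2.
Step 2: leaves = {2,7,10}. Remove smallest leaf 2, emit neighbor 6.
Step 3: leaves = {6,7,10}. Remove smallest leaf 6, emit neighbor 4.
Step 4: leaves = {4,7,10}. Remove smallest leaf 4, emit neighbor 9.
Step 5: leaves = {7,9,10}. Remove smallest leaf 7, emit neighbor 1.
Step 6: leaves = {9,10}. Remove smallest leaf 9, emit neighbor 5.
Step 7: leaves = {5,10}. Remove smallest leaf 5, emit neighbor 1.
Step 8: leaves = {1,10}. Remove smallest leaf 1, emit neighbor 8.
Done: 2 vertices remain (8, 10). Sequence = [2 6 4 9 1 5 1 8]

Answer: 2 6 4 9 1 5 1 8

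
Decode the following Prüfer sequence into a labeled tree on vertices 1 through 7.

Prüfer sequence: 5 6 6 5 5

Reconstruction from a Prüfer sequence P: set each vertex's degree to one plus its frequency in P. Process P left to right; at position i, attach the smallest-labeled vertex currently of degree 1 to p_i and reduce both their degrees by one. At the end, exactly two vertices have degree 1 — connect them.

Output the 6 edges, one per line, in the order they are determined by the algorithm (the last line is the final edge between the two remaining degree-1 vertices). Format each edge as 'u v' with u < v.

Answer: 1 5
2 6
3 6
4 5
5 6
5 7

Derivation:
Initial degrees: {1:1, 2:1, 3:1, 4:1, 5:4, 6:3, 7:1}
Step 1: smallest deg-1 vertex = 1, p_1 = 5. Add edge {1,5}. Now deg[1]=0, deg[5]=3.
Step 2: smallest deg-1 vertex = 2, p_2 = 6. Add edge {2,6}. Now deg[2]=0, deg[6]=2.
Step 3: smallest deg-1 vertex = 3, p_3 = 6. Add edge {3,6}. Now deg[3]=0, deg[6]=1.
Step 4: smallest deg-1 vertex = 4, p_4 = 5. Add edge {4,5}. Now deg[4]=0, deg[5]=2.
Step 5: smallest deg-1 vertex = 6, p_5 = 5. Add edge {5,6}. Now deg[6]=0, deg[5]=1.
Final: two remaining deg-1 vertices are 5, 7. Add edge {5,7}.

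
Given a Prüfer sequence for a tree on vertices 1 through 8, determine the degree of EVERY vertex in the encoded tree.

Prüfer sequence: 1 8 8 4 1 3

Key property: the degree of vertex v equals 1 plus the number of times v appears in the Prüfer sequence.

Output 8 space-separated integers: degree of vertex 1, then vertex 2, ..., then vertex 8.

Answer: 3 1 2 2 1 1 1 3

Derivation:
p_1 = 1: count[1] becomes 1
p_2 = 8: count[8] becomes 1
p_3 = 8: count[8] becomes 2
p_4 = 4: count[4] becomes 1
p_5 = 1: count[1] becomes 2
p_6 = 3: count[3] becomes 1
Degrees (1 + count): deg[1]=1+2=3, deg[2]=1+0=1, deg[3]=1+1=2, deg[4]=1+1=2, deg[5]=1+0=1, deg[6]=1+0=1, deg[7]=1+0=1, deg[8]=1+2=3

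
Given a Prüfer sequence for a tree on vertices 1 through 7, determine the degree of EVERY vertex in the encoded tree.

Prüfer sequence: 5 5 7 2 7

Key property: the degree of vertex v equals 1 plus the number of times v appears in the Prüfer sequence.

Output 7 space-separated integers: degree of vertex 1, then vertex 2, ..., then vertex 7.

Answer: 1 2 1 1 3 1 3

Derivation:
p_1 = 5: count[5] becomes 1
p_2 = 5: count[5] becomes 2
p_3 = 7: count[7] becomes 1
p_4 = 2: count[2] becomes 1
p_5 = 7: count[7] becomes 2
Degrees (1 + count): deg[1]=1+0=1, deg[2]=1+1=2, deg[3]=1+0=1, deg[4]=1+0=1, deg[5]=1+2=3, deg[6]=1+0=1, deg[7]=1+2=3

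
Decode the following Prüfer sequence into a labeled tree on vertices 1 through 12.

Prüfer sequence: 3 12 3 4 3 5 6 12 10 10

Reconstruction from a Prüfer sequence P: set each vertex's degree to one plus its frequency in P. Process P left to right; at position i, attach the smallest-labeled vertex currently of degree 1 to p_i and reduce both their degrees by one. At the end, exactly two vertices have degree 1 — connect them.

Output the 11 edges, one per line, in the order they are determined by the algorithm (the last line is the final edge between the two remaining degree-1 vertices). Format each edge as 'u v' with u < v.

Answer: 1 3
2 12
3 7
4 8
3 4
3 5
5 6
6 12
9 10
10 11
10 12

Derivation:
Initial degrees: {1:1, 2:1, 3:4, 4:2, 5:2, 6:2, 7:1, 8:1, 9:1, 10:3, 11:1, 12:3}
Step 1: smallest deg-1 vertex = 1, p_1 = 3. Add edge {1,3}. Now deg[1]=0, deg[3]=3.
Step 2: smallest deg-1 vertex = 2, p_2 = 12. Add edge {2,12}. Now deg[2]=0, deg[12]=2.
Step 3: smallest deg-1 vertex = 7, p_3 = 3. Add edge {3,7}. Now deg[7]=0, deg[3]=2.
Step 4: smallest deg-1 vertex = 8, p_4 = 4. Add edge {4,8}. Now deg[8]=0, deg[4]=1.
Step 5: smallest deg-1 vertex = 4, p_5 = 3. Add edge {3,4}. Now deg[4]=0, deg[3]=1.
Step 6: smallest deg-1 vertex = 3, p_6 = 5. Add edge {3,5}. Now deg[3]=0, deg[5]=1.
Step 7: smallest deg-1 vertex = 5, p_7 = 6. Add edge {5,6}. Now deg[5]=0, deg[6]=1.
Step 8: smallest deg-1 vertex = 6, p_8 = 12. Add edge {6,12}. Now deg[6]=0, deg[12]=1.
Step 9: smallest deg-1 vertex = 9, p_9 = 10. Add edge {9,10}. Now deg[9]=0, deg[10]=2.
Step 10: smallest deg-1 vertex = 11, p_10 = 10. Add edge {10,11}. Now deg[11]=0, deg[10]=1.
Final: two remaining deg-1 vertices are 10, 12. Add edge {10,12}.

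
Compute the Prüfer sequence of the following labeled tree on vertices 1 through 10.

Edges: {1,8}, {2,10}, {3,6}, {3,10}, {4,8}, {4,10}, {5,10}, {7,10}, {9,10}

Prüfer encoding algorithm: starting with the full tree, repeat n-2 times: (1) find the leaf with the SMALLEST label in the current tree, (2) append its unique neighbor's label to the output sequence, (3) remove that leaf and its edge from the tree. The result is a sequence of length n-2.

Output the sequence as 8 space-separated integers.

Step 1: leaves = {1,2,5,6,7,9}. Remove smallest leaf 1, emit neighbor 8.
Step 2: leaves = {2,5,6,7,8,9}. Remove smallest leaf 2, emit neighbor 10.
Step 3: leaves = {5,6,7,8,9}. Remove smallest leaf 5, emit neighbor 10.
Step 4: leaves = {6,7,8,9}. Remove smallest leaf 6, emit neighbor 3.
Step 5: leaves = {3,7,8,9}. Remove smallest leaf 3, emit neighbor 10.
Step 6: leaves = {7,8,9}. Remove smallest leaf 7, emit neighbor 10.
Step 7: leaves = {8,9}. Remove smallest leaf 8, emit neighbor 4.
Step 8: leaves = {4,9}. Remove smallest leaf 4, emit neighbor 10.
Done: 2 vertices remain (9, 10). Sequence = [8 10 10 3 10 10 4 10]

Answer: 8 10 10 3 10 10 4 10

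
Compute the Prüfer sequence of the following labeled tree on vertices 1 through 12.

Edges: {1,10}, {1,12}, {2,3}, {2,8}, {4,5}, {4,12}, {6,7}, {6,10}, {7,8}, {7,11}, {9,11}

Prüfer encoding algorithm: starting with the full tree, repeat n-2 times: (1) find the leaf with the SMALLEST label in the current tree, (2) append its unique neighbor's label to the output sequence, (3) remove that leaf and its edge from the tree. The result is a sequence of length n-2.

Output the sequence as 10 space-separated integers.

Answer: 2 8 4 12 7 11 7 6 10 1

Derivation:
Step 1: leaves = {3,5,9}. Remove smallest leaf 3, emit neighbor 2.
Step 2: leaves = {2,5,9}. Remove smallest leaf 2, emit neighbor 8.
Step 3: leaves = {5,8,9}. Remove smallest leaf 5, emit neighbor 4.
Step 4: leaves = {4,8,9}. Remove smallest leaf 4, emit neighbor 12.
Step 5: leaves = {8,9,12}. Remove smallest leaf 8, emit neighbor 7.
Step 6: leaves = {9,12}. Remove smallest leaf 9, emit neighbor 11.
Step 7: leaves = {11,12}. Remove smallest leaf 11, emit neighbor 7.
Step 8: leaves = {7,12}. Remove smallest leaf 7, emit neighbor 6.
Step 9: leaves = {6,12}. Remove smallest leaf 6, emit neighbor 10.
Step 10: leaves = {10,12}. Remove smallest leaf 10, emit neighbor 1.
Done: 2 vertices remain (1, 12). Sequence = [2 8 4 12 7 11 7 6 10 1]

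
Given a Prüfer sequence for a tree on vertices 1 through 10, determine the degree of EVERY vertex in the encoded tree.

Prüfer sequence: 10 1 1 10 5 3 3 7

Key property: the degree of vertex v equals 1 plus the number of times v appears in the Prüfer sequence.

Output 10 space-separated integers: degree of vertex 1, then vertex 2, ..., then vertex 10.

p_1 = 10: count[10] becomes 1
p_2 = 1: count[1] becomes 1
p_3 = 1: count[1] becomes 2
p_4 = 10: count[10] becomes 2
p_5 = 5: count[5] becomes 1
p_6 = 3: count[3] becomes 1
p_7 = 3: count[3] becomes 2
p_8 = 7: count[7] becomes 1
Degrees (1 + count): deg[1]=1+2=3, deg[2]=1+0=1, deg[3]=1+2=3, deg[4]=1+0=1, deg[5]=1+1=2, deg[6]=1+0=1, deg[7]=1+1=2, deg[8]=1+0=1, deg[9]=1+0=1, deg[10]=1+2=3

Answer: 3 1 3 1 2 1 2 1 1 3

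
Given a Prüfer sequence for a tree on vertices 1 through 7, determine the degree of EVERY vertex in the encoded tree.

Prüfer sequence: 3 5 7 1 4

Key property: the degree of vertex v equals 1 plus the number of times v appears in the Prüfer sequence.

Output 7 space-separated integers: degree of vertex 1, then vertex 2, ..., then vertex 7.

p_1 = 3: count[3] becomes 1
p_2 = 5: count[5] becomes 1
p_3 = 7: count[7] becomes 1
p_4 = 1: count[1] becomes 1
p_5 = 4: count[4] becomes 1
Degrees (1 + count): deg[1]=1+1=2, deg[2]=1+0=1, deg[3]=1+1=2, deg[4]=1+1=2, deg[5]=1+1=2, deg[6]=1+0=1, deg[7]=1+1=2

Answer: 2 1 2 2 2 1 2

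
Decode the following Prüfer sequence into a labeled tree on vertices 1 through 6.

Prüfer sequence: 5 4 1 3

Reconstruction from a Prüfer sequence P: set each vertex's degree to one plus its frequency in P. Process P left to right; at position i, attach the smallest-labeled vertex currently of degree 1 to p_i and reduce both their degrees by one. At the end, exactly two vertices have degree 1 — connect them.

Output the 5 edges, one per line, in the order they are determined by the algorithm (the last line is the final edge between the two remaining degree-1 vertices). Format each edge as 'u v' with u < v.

Initial degrees: {1:2, 2:1, 3:2, 4:2, 5:2, 6:1}
Step 1: smallest deg-1 vertex = 2, p_1 = 5. Add edge {2,5}. Now deg[2]=0, deg[5]=1.
Step 2: smallest deg-1 vertex = 5, p_2 = 4. Add edge {4,5}. Now deg[5]=0, deg[4]=1.
Step 3: smallest deg-1 vertex = 4, p_3 = 1. Add edge {1,4}. Now deg[4]=0, deg[1]=1.
Step 4: smallest deg-1 vertex = 1, p_4 = 3. Add edge {1,3}. Now deg[1]=0, deg[3]=1.
Final: two remaining deg-1 vertices are 3, 6. Add edge {3,6}.

Answer: 2 5
4 5
1 4
1 3
3 6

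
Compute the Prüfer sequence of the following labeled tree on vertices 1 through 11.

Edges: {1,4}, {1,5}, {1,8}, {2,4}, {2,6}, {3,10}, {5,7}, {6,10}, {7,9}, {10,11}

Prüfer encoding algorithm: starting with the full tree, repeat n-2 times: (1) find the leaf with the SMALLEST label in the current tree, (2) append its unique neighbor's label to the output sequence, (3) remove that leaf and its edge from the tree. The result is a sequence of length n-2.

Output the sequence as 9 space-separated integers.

Answer: 10 1 7 5 1 4 2 6 10

Derivation:
Step 1: leaves = {3,8,9,11}. Remove smallest leaf 3, emit neighbor 10.
Step 2: leaves = {8,9,11}. Remove smallest leaf 8, emit neighbor 1.
Step 3: leaves = {9,11}. Remove smallest leaf 9, emit neighbor 7.
Step 4: leaves = {7,11}. Remove smallest leaf 7, emit neighbor 5.
Step 5: leaves = {5,11}. Remove smallest leaf 5, emit neighbor 1.
Step 6: leaves = {1,11}. Remove smallest leaf 1, emit neighbor 4.
Step 7: leaves = {4,11}. Remove smallest leaf 4, emit neighbor 2.
Step 8: leaves = {2,11}. Remove smallest leaf 2, emit neighbor 6.
Step 9: leaves = {6,11}. Remove smallest leaf 6, emit neighbor 10.
Done: 2 vertices remain (10, 11). Sequence = [10 1 7 5 1 4 2 6 10]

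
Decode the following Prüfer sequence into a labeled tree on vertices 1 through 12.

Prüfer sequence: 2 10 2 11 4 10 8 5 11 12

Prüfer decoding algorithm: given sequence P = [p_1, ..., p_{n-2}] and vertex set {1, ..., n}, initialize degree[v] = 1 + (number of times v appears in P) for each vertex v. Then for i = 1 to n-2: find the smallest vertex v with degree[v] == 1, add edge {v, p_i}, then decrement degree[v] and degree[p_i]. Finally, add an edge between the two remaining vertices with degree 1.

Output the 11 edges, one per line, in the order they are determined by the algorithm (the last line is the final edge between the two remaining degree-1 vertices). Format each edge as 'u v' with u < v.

Answer: 1 2
3 10
2 6
2 11
4 7
4 10
8 9
5 8
5 11
10 12
11 12

Derivation:
Initial degrees: {1:1, 2:3, 3:1, 4:2, 5:2, 6:1, 7:1, 8:2, 9:1, 10:3, 11:3, 12:2}
Step 1: smallest deg-1 vertex = 1, p_1 = 2. Add edge {1,2}. Now deg[1]=0, deg[2]=2.
Step 2: smallest deg-1 vertex = 3, p_2 = 10. Add edge {3,10}. Now deg[3]=0, deg[10]=2.
Step 3: smallest deg-1 vertex = 6, p_3 = 2. Add edge {2,6}. Now deg[6]=0, deg[2]=1.
Step 4: smallest deg-1 vertex = 2, p_4 = 11. Add edge {2,11}. Now deg[2]=0, deg[11]=2.
Step 5: smallest deg-1 vertex = 7, p_5 = 4. Add edge {4,7}. Now deg[7]=0, deg[4]=1.
Step 6: smallest deg-1 vertex = 4, p_6 = 10. Add edge {4,10}. Now deg[4]=0, deg[10]=1.
Step 7: smallest deg-1 vertex = 9, p_7 = 8. Add edge {8,9}. Now deg[9]=0, deg[8]=1.
Step 8: smallest deg-1 vertex = 8, p_8 = 5. Add edge {5,8}. Now deg[8]=0, deg[5]=1.
Step 9: smallest deg-1 vertex = 5, p_9 = 11. Add edge {5,11}. Now deg[5]=0, deg[11]=1.
Step 10: smallest deg-1 vertex = 10, p_10 = 12. Add edge {10,12}. Now deg[10]=0, deg[12]=1.
Final: two remaining deg-1 vertices are 11, 12. Add edge {11,12}.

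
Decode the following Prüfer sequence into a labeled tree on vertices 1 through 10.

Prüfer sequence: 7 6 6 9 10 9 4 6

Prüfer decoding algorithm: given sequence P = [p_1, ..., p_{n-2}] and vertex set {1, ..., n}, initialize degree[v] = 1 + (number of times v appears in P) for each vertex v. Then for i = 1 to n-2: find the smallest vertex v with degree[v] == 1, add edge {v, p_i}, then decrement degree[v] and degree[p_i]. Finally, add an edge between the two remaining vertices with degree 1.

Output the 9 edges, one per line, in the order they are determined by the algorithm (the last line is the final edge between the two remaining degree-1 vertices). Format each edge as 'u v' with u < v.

Answer: 1 7
2 6
3 6
5 9
7 10
8 9
4 9
4 6
6 10

Derivation:
Initial degrees: {1:1, 2:1, 3:1, 4:2, 5:1, 6:4, 7:2, 8:1, 9:3, 10:2}
Step 1: smallest deg-1 vertex = 1, p_1 = 7. Add edge {1,7}. Now deg[1]=0, deg[7]=1.
Step 2: smallest deg-1 vertex = 2, p_2 = 6. Add edge {2,6}. Now deg[2]=0, deg[6]=3.
Step 3: smallest deg-1 vertex = 3, p_3 = 6. Add edge {3,6}. Now deg[3]=0, deg[6]=2.
Step 4: smallest deg-1 vertex = 5, p_4 = 9. Add edge {5,9}. Now deg[5]=0, deg[9]=2.
Step 5: smallest deg-1 vertex = 7, p_5 = 10. Add edge {7,10}. Now deg[7]=0, deg[10]=1.
Step 6: smallest deg-1 vertex = 8, p_6 = 9. Add edge {8,9}. Now deg[8]=0, deg[9]=1.
Step 7: smallest deg-1 vertex = 9, p_7 = 4. Add edge {4,9}. Now deg[9]=0, deg[4]=1.
Step 8: smallest deg-1 vertex = 4, p_8 = 6. Add edge {4,6}. Now deg[4]=0, deg[6]=1.
Final: two remaining deg-1 vertices are 6, 10. Add edge {6,10}.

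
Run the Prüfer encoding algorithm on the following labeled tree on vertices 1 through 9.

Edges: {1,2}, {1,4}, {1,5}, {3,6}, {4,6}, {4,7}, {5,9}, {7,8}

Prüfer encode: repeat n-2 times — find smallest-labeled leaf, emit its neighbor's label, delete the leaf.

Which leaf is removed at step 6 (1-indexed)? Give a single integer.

Answer: 4

Derivation:
Step 1: current leaves = {2,3,8,9}. Remove leaf 2 (neighbor: 1).
Step 2: current leaves = {3,8,9}. Remove leaf 3 (neighbor: 6).
Step 3: current leaves = {6,8,9}. Remove leaf 6 (neighbor: 4).
Step 4: current leaves = {8,9}. Remove leaf 8 (neighbor: 7).
Step 5: current leaves = {7,9}. Remove leaf 7 (neighbor: 4).
Step 6: current leaves = {4,9}. Remove leaf 4 (neighbor: 1).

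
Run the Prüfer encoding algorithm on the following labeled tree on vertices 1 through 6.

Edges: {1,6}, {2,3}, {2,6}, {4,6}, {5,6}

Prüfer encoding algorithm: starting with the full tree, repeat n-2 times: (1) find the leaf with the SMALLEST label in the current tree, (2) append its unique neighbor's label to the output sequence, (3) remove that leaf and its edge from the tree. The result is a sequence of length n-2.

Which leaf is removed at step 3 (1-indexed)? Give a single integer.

Step 1: current leaves = {1,3,4,5}. Remove leaf 1 (neighbor: 6).
Step 2: current leaves = {3,4,5}. Remove leaf 3 (neighbor: 2).
Step 3: current leaves = {2,4,5}. Remove leaf 2 (neighbor: 6).

Answer: 2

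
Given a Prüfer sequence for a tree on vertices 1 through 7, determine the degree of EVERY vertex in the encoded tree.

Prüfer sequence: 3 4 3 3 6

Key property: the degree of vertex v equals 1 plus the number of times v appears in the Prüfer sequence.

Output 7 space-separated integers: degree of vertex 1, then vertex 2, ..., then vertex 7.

Answer: 1 1 4 2 1 2 1

Derivation:
p_1 = 3: count[3] becomes 1
p_2 = 4: count[4] becomes 1
p_3 = 3: count[3] becomes 2
p_4 = 3: count[3] becomes 3
p_5 = 6: count[6] becomes 1
Degrees (1 + count): deg[1]=1+0=1, deg[2]=1+0=1, deg[3]=1+3=4, deg[4]=1+1=2, deg[5]=1+0=1, deg[6]=1+1=2, deg[7]=1+0=1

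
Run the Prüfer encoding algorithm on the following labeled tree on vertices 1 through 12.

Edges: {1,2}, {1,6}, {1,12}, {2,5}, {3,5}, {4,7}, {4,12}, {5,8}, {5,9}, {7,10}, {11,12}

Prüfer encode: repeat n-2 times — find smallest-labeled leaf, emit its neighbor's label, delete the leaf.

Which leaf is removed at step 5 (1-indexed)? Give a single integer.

Step 1: current leaves = {3,6,8,9,10,11}. Remove leaf 3 (neighbor: 5).
Step 2: current leaves = {6,8,9,10,11}. Remove leaf 6 (neighbor: 1).
Step 3: current leaves = {8,9,10,11}. Remove leaf 8 (neighbor: 5).
Step 4: current leaves = {9,10,11}. Remove leaf 9 (neighbor: 5).
Step 5: current leaves = {5,10,11}. Remove leaf 5 (neighbor: 2).

Answer: 5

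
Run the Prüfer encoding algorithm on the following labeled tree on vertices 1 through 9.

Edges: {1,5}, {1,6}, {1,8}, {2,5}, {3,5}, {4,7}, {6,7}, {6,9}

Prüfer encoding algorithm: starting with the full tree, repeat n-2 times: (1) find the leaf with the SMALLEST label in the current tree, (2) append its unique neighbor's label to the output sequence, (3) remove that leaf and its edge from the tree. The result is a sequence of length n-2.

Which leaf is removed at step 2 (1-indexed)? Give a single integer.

Step 1: current leaves = {2,3,4,8,9}. Remove leaf 2 (neighbor: 5).
Step 2: current leaves = {3,4,8,9}. Remove leaf 3 (neighbor: 5).

Answer: 3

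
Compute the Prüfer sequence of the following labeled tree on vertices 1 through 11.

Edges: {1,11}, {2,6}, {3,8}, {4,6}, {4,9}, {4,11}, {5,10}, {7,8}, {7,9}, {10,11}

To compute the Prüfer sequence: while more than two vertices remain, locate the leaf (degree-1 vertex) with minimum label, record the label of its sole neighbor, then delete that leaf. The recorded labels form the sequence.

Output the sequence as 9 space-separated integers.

Answer: 11 6 8 10 4 7 9 4 11

Derivation:
Step 1: leaves = {1,2,3,5}. Remove smallest leaf 1, emit neighbor 11.
Step 2: leaves = {2,3,5}. Remove smallest leaf 2, emit neighbor 6.
Step 3: leaves = {3,5,6}. Remove smallest leaf 3, emit neighbor 8.
Step 4: leaves = {5,6,8}. Remove smallest leaf 5, emit neighbor 10.
Step 5: leaves = {6,8,10}. Remove smallest leaf 6, emit neighbor 4.
Step 6: leaves = {8,10}. Remove smallest leaf 8, emit neighbor 7.
Step 7: leaves = {7,10}. Remove smallest leaf 7, emit neighbor 9.
Step 8: leaves = {9,10}. Remove smallest leaf 9, emit neighbor 4.
Step 9: leaves = {4,10}. Remove smallest leaf 4, emit neighbor 11.
Done: 2 vertices remain (10, 11). Sequence = [11 6 8 10 4 7 9 4 11]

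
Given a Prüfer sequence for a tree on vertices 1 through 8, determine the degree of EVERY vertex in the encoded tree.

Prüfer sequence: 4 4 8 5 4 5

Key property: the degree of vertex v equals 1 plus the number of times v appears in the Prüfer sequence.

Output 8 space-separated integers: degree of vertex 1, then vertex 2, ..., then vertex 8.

p_1 = 4: count[4] becomes 1
p_2 = 4: count[4] becomes 2
p_3 = 8: count[8] becomes 1
p_4 = 5: count[5] becomes 1
p_5 = 4: count[4] becomes 3
p_6 = 5: count[5] becomes 2
Degrees (1 + count): deg[1]=1+0=1, deg[2]=1+0=1, deg[3]=1+0=1, deg[4]=1+3=4, deg[5]=1+2=3, deg[6]=1+0=1, deg[7]=1+0=1, deg[8]=1+1=2

Answer: 1 1 1 4 3 1 1 2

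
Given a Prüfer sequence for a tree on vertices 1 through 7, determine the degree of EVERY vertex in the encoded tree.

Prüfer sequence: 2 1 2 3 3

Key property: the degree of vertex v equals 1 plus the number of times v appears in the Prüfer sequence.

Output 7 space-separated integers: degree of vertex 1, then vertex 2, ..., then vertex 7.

p_1 = 2: count[2] becomes 1
p_2 = 1: count[1] becomes 1
p_3 = 2: count[2] becomes 2
p_4 = 3: count[3] becomes 1
p_5 = 3: count[3] becomes 2
Degrees (1 + count): deg[1]=1+1=2, deg[2]=1+2=3, deg[3]=1+2=3, deg[4]=1+0=1, deg[5]=1+0=1, deg[6]=1+0=1, deg[7]=1+0=1

Answer: 2 3 3 1 1 1 1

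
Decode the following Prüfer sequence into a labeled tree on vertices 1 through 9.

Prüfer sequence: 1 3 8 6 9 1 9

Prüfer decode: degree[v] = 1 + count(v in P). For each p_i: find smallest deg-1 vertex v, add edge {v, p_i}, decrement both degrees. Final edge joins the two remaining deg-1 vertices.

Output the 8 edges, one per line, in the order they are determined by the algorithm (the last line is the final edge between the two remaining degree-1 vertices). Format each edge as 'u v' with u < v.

Initial degrees: {1:3, 2:1, 3:2, 4:1, 5:1, 6:2, 7:1, 8:2, 9:3}
Step 1: smallest deg-1 vertex = 2, p_1 = 1. Add edge {1,2}. Now deg[2]=0, deg[1]=2.
Step 2: smallest deg-1 vertex = 4, p_2 = 3. Add edge {3,4}. Now deg[4]=0, deg[3]=1.
Step 3: smallest deg-1 vertex = 3, p_3 = 8. Add edge {3,8}. Now deg[3]=0, deg[8]=1.
Step 4: smallest deg-1 vertex = 5, p_4 = 6. Add edge {5,6}. Now deg[5]=0, deg[6]=1.
Step 5: smallest deg-1 vertex = 6, p_5 = 9. Add edge {6,9}. Now deg[6]=0, deg[9]=2.
Step 6: smallest deg-1 vertex = 7, p_6 = 1. Add edge {1,7}. Now deg[7]=0, deg[1]=1.
Step 7: smallest deg-1 vertex = 1, p_7 = 9. Add edge {1,9}. Now deg[1]=0, deg[9]=1.
Final: two remaining deg-1 vertices are 8, 9. Add edge {8,9}.

Answer: 1 2
3 4
3 8
5 6
6 9
1 7
1 9
8 9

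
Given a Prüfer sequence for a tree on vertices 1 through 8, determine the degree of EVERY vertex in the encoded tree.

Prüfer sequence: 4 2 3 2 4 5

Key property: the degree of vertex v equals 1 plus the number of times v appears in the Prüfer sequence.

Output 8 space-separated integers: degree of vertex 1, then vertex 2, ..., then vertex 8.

p_1 = 4: count[4] becomes 1
p_2 = 2: count[2] becomes 1
p_3 = 3: count[3] becomes 1
p_4 = 2: count[2] becomes 2
p_5 = 4: count[4] becomes 2
p_6 = 5: count[5] becomes 1
Degrees (1 + count): deg[1]=1+0=1, deg[2]=1+2=3, deg[3]=1+1=2, deg[4]=1+2=3, deg[5]=1+1=2, deg[6]=1+0=1, deg[7]=1+0=1, deg[8]=1+0=1

Answer: 1 3 2 3 2 1 1 1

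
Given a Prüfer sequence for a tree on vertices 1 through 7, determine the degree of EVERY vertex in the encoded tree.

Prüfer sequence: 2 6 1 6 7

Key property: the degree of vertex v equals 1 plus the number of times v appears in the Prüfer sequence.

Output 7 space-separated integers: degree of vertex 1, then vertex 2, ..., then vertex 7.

p_1 = 2: count[2] becomes 1
p_2 = 6: count[6] becomes 1
p_3 = 1: count[1] becomes 1
p_4 = 6: count[6] becomes 2
p_5 = 7: count[7] becomes 1
Degrees (1 + count): deg[1]=1+1=2, deg[2]=1+1=2, deg[3]=1+0=1, deg[4]=1+0=1, deg[5]=1+0=1, deg[6]=1+2=3, deg[7]=1+1=2

Answer: 2 2 1 1 1 3 2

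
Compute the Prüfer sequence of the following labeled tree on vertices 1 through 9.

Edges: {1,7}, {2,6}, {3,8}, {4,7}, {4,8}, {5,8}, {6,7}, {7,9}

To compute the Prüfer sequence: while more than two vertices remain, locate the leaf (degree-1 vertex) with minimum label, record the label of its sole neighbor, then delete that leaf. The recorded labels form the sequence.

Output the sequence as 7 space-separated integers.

Step 1: leaves = {1,2,3,5,9}. Remove smallest leaf 1, emit neighbor 7.
Step 2: leaves = {2,3,5,9}. Remove smallest leaf 2, emit neighbor 6.
Step 3: leaves = {3,5,6,9}. Remove smallest leaf 3, emit neighbor 8.
Step 4: leaves = {5,6,9}. Remove smallest leaf 5, emit neighbor 8.
Step 5: leaves = {6,8,9}. Remove smallest leaf 6, emit neighbor 7.
Step 6: leaves = {8,9}. Remove smallest leaf 8, emit neighbor 4.
Step 7: leaves = {4,9}. Remove smallest leaf 4, emit neighbor 7.
Done: 2 vertices remain (7, 9). Sequence = [7 6 8 8 7 4 7]

Answer: 7 6 8 8 7 4 7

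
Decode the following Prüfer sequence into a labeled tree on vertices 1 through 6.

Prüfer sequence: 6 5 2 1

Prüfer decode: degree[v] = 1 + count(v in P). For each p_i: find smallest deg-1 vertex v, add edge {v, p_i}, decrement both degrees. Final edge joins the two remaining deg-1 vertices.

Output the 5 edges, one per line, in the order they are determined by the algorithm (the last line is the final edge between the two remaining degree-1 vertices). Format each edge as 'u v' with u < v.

Initial degrees: {1:2, 2:2, 3:1, 4:1, 5:2, 6:2}
Step 1: smallest deg-1 vertex = 3, p_1 = 6. Add edge {3,6}. Now deg[3]=0, deg[6]=1.
Step 2: smallest deg-1 vertex = 4, p_2 = 5. Add edge {4,5}. Now deg[4]=0, deg[5]=1.
Step 3: smallest deg-1 vertex = 5, p_3 = 2. Add edge {2,5}. Now deg[5]=0, deg[2]=1.
Step 4: smallest deg-1 vertex = 2, p_4 = 1. Add edge {1,2}. Now deg[2]=0, deg[1]=1.
Final: two remaining deg-1 vertices are 1, 6. Add edge {1,6}.

Answer: 3 6
4 5
2 5
1 2
1 6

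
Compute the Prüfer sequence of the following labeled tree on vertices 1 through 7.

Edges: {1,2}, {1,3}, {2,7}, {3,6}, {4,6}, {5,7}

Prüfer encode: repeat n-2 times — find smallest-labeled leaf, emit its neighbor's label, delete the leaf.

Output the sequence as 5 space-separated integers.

Step 1: leaves = {4,5}. Remove smallest leaf 4, emit neighbor 6.
Step 2: leaves = {5,6}. Remove smallest leaf 5, emit neighbor 7.
Step 3: leaves = {6,7}. Remove smallest leaf 6, emit neighbor 3.
Step 4: leaves = {3,7}. Remove smallest leaf 3, emit neighbor 1.
Step 5: leaves = {1,7}. Remove smallest leaf 1, emit neighbor 2.
Done: 2 vertices remain (2, 7). Sequence = [6 7 3 1 2]

Answer: 6 7 3 1 2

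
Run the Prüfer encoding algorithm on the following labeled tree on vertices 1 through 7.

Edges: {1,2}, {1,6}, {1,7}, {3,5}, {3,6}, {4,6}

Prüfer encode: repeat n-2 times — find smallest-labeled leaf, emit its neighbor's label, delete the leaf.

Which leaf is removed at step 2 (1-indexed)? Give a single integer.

Step 1: current leaves = {2,4,5,7}. Remove leaf 2 (neighbor: 1).
Step 2: current leaves = {4,5,7}. Remove leaf 4 (neighbor: 6).

Answer: 4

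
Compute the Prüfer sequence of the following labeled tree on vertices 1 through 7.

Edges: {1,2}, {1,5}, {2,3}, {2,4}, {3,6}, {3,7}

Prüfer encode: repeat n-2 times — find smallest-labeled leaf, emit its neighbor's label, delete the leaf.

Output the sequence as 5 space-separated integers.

Answer: 2 1 2 3 3

Derivation:
Step 1: leaves = {4,5,6,7}. Remove smallest leaf 4, emit neighbor 2.
Step 2: leaves = {5,6,7}. Remove smallest leaf 5, emit neighbor 1.
Step 3: leaves = {1,6,7}. Remove smallest leaf 1, emit neighbor 2.
Step 4: leaves = {2,6,7}. Remove smallest leaf 2, emit neighbor 3.
Step 5: leaves = {6,7}. Remove smallest leaf 6, emit neighbor 3.
Done: 2 vertices remain (3, 7). Sequence = [2 1 2 3 3]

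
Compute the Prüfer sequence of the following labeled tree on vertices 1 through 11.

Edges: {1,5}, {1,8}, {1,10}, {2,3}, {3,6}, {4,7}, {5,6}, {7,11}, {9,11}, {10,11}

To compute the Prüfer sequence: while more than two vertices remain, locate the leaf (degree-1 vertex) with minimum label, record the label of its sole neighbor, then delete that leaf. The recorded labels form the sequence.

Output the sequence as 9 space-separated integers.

Step 1: leaves = {2,4,8,9}. Remove smallest leaf 2, emit neighbor 3.
Step 2: leaves = {3,4,8,9}. Remove smallest leaf 3, emit neighbor 6.
Step 3: leaves = {4,6,8,9}. Remove smallest leaf 4, emit neighbor 7.
Step 4: leaves = {6,7,8,9}. Remove smallest leaf 6, emit neighbor 5.
Step 5: leaves = {5,7,8,9}. Remove smallest leaf 5, emit neighbor 1.
Step 6: leaves = {7,8,9}. Remove smallest leaf 7, emit neighbor 11.
Step 7: leaves = {8,9}. Remove smallest leaf 8, emit neighbor 1.
Step 8: leaves = {1,9}. Remove smallest leaf 1, emit neighbor 10.
Step 9: leaves = {9,10}. Remove smallest leaf 9, emit neighbor 11.
Done: 2 vertices remain (10, 11). Sequence = [3 6 7 5 1 11 1 10 11]

Answer: 3 6 7 5 1 11 1 10 11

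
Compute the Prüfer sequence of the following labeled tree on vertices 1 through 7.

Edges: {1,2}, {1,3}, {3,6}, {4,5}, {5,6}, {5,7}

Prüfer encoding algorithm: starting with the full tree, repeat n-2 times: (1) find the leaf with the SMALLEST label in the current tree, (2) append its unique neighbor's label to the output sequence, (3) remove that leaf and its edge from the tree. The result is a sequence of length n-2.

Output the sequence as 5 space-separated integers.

Step 1: leaves = {2,4,7}. Remove smallest leaf 2, emit neighbor 1.
Step 2: leaves = {1,4,7}. Remove smallest leaf 1, emit neighbor 3.
Step 3: leaves = {3,4,7}. Remove smallest leaf 3, emit neighbor 6.
Step 4: leaves = {4,6,7}. Remove smallest leaf 4, emit neighbor 5.
Step 5: leaves = {6,7}. Remove smallest leaf 6, emit neighbor 5.
Done: 2 vertices remain (5, 7). Sequence = [1 3 6 5 5]

Answer: 1 3 6 5 5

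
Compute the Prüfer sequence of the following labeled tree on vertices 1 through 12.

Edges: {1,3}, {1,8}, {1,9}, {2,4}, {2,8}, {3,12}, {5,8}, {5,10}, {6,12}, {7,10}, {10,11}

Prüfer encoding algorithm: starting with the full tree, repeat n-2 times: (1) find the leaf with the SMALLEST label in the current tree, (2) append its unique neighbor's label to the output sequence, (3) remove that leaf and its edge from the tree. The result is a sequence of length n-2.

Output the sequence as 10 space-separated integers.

Step 1: leaves = {4,6,7,9,11}. Remove smallest leaf 4, emit neighbor 2.
Step 2: leaves = {2,6,7,9,11}. Remove smallest leaf 2, emit neighbor 8.
Step 3: leaves = {6,7,9,11}. Remove smallest leaf 6, emit neighbor 12.
Step 4: leaves = {7,9,11,12}. Remove smallest leaf 7, emit neighbor 10.
Step 5: leaves = {9,11,12}. Remove smallest leaf 9, emit neighbor 1.
Step 6: leaves = {11,12}. Remove smallest leaf 11, emit neighbor 10.
Step 7: leaves = {10,12}. Remove smallest leaf 10, emit neighbor 5.
Step 8: leaves = {5,12}. Remove smallest leaf 5, emit neighbor 8.
Step 9: leaves = {8,12}. Remove smallest leaf 8, emit neighbor 1.
Step 10: leaves = {1,12}. Remove smallest leaf 1, emit neighbor 3.
Done: 2 vertices remain (3, 12). Sequence = [2 8 12 10 1 10 5 8 1 3]

Answer: 2 8 12 10 1 10 5 8 1 3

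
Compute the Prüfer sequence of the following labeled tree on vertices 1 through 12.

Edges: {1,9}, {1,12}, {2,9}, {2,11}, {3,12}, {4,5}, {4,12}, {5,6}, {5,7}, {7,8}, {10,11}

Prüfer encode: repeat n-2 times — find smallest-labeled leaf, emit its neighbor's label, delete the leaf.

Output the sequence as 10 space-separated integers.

Answer: 12 5 7 5 4 12 11 2 9 1

Derivation:
Step 1: leaves = {3,6,8,10}. Remove smallest leaf 3, emit neighbor 12.
Step 2: leaves = {6,8,10}. Remove smallest leaf 6, emit neighbor 5.
Step 3: leaves = {8,10}. Remove smallest leaf 8, emit neighbor 7.
Step 4: leaves = {7,10}. Remove smallest leaf 7, emit neighbor 5.
Step 5: leaves = {5,10}. Remove smallest leaf 5, emit neighbor 4.
Step 6: leaves = {4,10}. Remove smallest leaf 4, emit neighbor 12.
Step 7: leaves = {10,12}. Remove smallest leaf 10, emit neighbor 11.
Step 8: leaves = {11,12}. Remove smallest leaf 11, emit neighbor 2.
Step 9: leaves = {2,12}. Remove smallest leaf 2, emit neighbor 9.
Step 10: leaves = {9,12}. Remove smallest leaf 9, emit neighbor 1.
Done: 2 vertices remain (1, 12). Sequence = [12 5 7 5 4 12 11 2 9 1]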